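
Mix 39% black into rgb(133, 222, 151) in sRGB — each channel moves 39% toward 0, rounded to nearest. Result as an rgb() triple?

rgb(81, 135, 92)

Lerp each channel 39% toward 0:
  R: 133 − 51.87 = 81.13 → 81
  G: 222 − 86.58 = 135.42 → 135
  B: 151 − 58.89 = 92.11 → 92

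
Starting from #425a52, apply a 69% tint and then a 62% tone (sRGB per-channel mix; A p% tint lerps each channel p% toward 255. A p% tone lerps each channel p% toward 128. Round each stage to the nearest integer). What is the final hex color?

#425a52 is rgb(66, 90, 82).
Per channel, c → c + 0.69(255 − c):
  R: 66 + 130.41 = 196.41 → 196
  G: 90 + 0.69×(255−90) = 90 + 113.85 = 203.85 → 204
  B: 82 + 0.69×(255−82) = 82 + 119.37 = 201.37 → 201
After the tint: rgb(196, 204, 201) = #c4ccc9.
Lerp each channel 62% toward 128:
  R: 196 − 42.16 = 153.84 → 154
  G: 204 + 0.62×(128−204) = 204 − 47.12 = 156.88 → 157
  B: 201 + 0.62×(128−201) = 201 − 45.26 = 155.74 → 156
rgb(154, 157, 156) = #9a9d9c.

#9a9d9c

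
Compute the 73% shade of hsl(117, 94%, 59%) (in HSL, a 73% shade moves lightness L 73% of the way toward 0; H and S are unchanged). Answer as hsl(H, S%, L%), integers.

hsl(117, 94%, 16%)

L moves 73% from 59 toward 0: 59 − 43.07 = 15.93 → 16.
H and S are unchanged.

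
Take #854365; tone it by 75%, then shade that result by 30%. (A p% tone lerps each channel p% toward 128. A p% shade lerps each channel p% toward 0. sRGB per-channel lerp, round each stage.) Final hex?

#5A4F55

#854365 is rgb(133, 67, 101).
A 75% tone moves each channel 75% toward 128:
  R: 133 + 0.75×(128−133) = 133 − 3.75 = 129.25 → 129
  G: 67 + 0.75×(128−67) = 67 + 45.75 = 112.75 → 113
  B: 101 + 20.25 = 121.25 → 121
After the tone: rgb(129, 113, 121) = #817179.
Per channel, c → c + 0.3(0 − c):
  R: 129 + 0.3×(0−129) = 129 − 38.7 = 90.3 → 90
  G: 113 + 0.3×(0−113) = 113 − 33.9 = 79.1 → 79
  B: 121 − 36.3 = 84.7 → 85
rgb(90, 79, 85) = #5A4F55.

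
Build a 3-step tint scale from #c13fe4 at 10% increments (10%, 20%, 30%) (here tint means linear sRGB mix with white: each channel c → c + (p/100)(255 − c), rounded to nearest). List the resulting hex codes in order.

#c752e7, #cd65e9, #d479ec

#c13fe4 is rgb(193, 63, 228).
10%: (193 + 6.2 = 199.2→199, 63 + 19.2 = 82.2→82, 228 + 2.7 = 230.7→231) → #c752e7
20%: (193 + 12.4 = 205.4→205, 63 + 38.4 = 101.4→101, 228 + 5.4 = 233.4→233) → #cd65e9
30%: (193 + 18.6 = 211.6→212, 63 + 57.6 = 120.6→121, 228 + 8.1 = 236.1→236) → #d479ec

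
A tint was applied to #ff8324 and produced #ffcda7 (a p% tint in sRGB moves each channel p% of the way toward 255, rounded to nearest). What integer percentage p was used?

#ff8324 is rgb(255, 131, 36); #ffcda7 is rgb(255, 205, 167).
On the B channel (widest range): 167 ≈ 36 + (p/100)(255 − 36), so p ≈ 100×(167 − 36)/(255 − 36) = 13100/219 = 59.82.
p = 60 reproduces all three channels after rounding.

60%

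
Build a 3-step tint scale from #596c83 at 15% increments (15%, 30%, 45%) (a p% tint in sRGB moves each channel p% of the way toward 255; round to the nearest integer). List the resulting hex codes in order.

#596c83 is rgb(89, 108, 131).
15%: (89 + 24.9 = 113.9→114, 108 + 22.05 = 130.05→130, 131 + 18.6 = 149.6→150) → #728296
30%: (89 + 49.8 = 138.8→139, 108 + 44.1 = 152.1→152, 131 + 37.2 = 168.2→168) → #8b98a8
45%: (89 + 74.7 = 163.7→164, 108 + 66.15 = 174.15→174, 131 + 55.8 = 186.8→187) → #a4aebb

#728296, #8b98a8, #a4aebb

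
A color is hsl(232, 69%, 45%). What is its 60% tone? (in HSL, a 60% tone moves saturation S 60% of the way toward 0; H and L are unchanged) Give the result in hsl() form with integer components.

S moves 60% from 69 toward 0: 69 − 41.4 = 27.6 → 28.
H and L are unchanged.

hsl(232, 28%, 45%)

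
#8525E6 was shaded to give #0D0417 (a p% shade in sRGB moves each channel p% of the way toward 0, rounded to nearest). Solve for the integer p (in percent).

#8525E6 is rgb(133, 37, 230); #0D0417 is rgb(13, 4, 23).
On the B channel (widest range): 23 ≈ 230 + (p/100)(0 − 230), so p ≈ 100×(23 − 230)/(0 − 230) = -20700/-230 = 90.00.
p = 90 reproduces all three channels after rounding.

90%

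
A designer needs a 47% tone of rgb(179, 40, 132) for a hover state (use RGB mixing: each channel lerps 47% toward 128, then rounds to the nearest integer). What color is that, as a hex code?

Lerp each channel 47% toward 128:
  R: 179 + 0.47×(128−179) = 179 − 23.97 = 155.03 → 155
  G: 40 + 0.47×(128−40) = 40 + 41.36 = 81.36 → 81
  B: 132 + 0.47×(128−132) = 132 − 1.88 = 130.12 → 130
rgb(155, 81, 130) = #9B5182.

#9B5182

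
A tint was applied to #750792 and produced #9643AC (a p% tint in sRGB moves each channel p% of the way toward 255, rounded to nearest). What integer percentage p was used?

#750792 is rgb(117, 7, 146); #9643AC is rgb(150, 67, 172).
On the G channel (widest range): 67 ≈ 7 + (p/100)(255 − 7), so p ≈ 100×(67 − 7)/(255 − 7) = 6000/248 = 24.19.
p = 24 reproduces all three channels after rounding.

24%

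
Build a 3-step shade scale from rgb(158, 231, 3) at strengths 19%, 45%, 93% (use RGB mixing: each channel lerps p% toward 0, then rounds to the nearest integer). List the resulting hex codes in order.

#80BB02, #577F02, #0B1000

19%: (158 − 30.02 = 127.98→128, 231 − 43.89 = 187.11→187, 3 − 0.57 = 2.43→2) → #80BB02
45%: (158 − 71.1 = 86.9→87, 231 − 103.95 = 127.05→127, 3 − 1.35 = 1.65→2) → #577F02
93%: (158 − 146.94 = 11.06→11, 231 − 214.83 = 16.17→16, 3 − 2.79 = 0.21→0) → #0B1000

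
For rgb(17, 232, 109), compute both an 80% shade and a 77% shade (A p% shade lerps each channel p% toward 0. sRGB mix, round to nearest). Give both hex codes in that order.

#032E16, #043519

80% shade:
  R: 17 − 13.6 = 3.4 → 3
  G: 232 − 185.6 = 46.4 → 46
  B: 109 − 87.2 = 21.8 → 22
  → #032E16
77% shade:
  R: 17 + 0.77×(0−17) = 17 − 13.09 = 3.91 → 4
  G: 232 + 0.77×(0−232) = 232 − 178.64 = 53.36 → 53
  B: 109 + 0.77×(0−109) = 109 − 83.93 = 25.07 → 25
  → #043519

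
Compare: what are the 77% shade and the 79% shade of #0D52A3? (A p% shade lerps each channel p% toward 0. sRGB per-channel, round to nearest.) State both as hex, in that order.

#031325, #031122

#0D52A3 is rgb(13, 82, 163).
77% shade:
  R: 13 + 0.77×(0−13) = 13 − 10.01 = 2.99 → 3
  G: 82 + 0.77×(0−82) = 82 − 63.14 = 18.86 → 19
  B: 163 − 125.51 = 37.49 → 37
  → #031325
79% shade:
  R: 13 − 10.27 = 2.73 → 3
  G: 82 − 64.78 = 17.22 → 17
  B: 163 + 0.79×(0−163) = 163 − 128.77 = 34.23 → 34
  → #031122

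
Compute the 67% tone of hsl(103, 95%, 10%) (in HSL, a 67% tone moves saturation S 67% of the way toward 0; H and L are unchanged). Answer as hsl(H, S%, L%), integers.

hsl(103, 31%, 10%)

S moves 67% from 95 toward 0: 95 − 63.65 = 31.35 → 31.
H and L are unchanged.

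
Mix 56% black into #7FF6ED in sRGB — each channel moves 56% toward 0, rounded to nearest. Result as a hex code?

#386C68

#7FF6ED is rgb(127, 246, 237).
Per channel, c → c + 0.56(0 − c):
  R: 127 + 0.56×(0−127) = 127 − 71.12 = 55.88 → 56
  G: 246 + 0.56×(0−246) = 246 − 137.76 = 108.24 → 108
  B: 237 + 0.56×(0−237) = 237 − 132.72 = 104.28 → 104
rgb(56, 108, 104) = #386C68.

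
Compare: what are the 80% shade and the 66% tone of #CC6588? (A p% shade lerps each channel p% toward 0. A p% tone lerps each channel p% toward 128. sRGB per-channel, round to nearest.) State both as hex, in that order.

#CC6588 is rgb(204, 101, 136).
80% shade:
  R: 204 + 0.8×(0−204) = 204 − 163.2 = 40.8 → 41
  G: 101 + 0.8×(0−101) = 101 − 80.8 = 20.2 → 20
  B: 136 + 0.8×(0−136) = 136 − 108.8 = 27.2 → 27
  → #29141B
66% tone:
  R: 204 + 0.66×(128−204) = 204 − 50.16 = 153.84 → 154
  G: 101 + 0.66×(128−101) = 101 + 17.82 = 118.82 → 119
  B: 136 − 5.28 = 130.72 → 131
  → #9A7783

#29141B, #9A7783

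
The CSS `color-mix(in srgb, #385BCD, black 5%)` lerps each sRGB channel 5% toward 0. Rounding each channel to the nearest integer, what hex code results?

#3556C3

#385BCD is rgb(56, 91, 205).
Lerp each channel 5% toward 0:
  R: 56 − 2.8 = 53.2 → 53
  G: 91 − 4.55 = 86.45 → 86
  B: 205 + 0.05×(0−205) = 205 − 10.25 = 194.75 → 195
rgb(53, 86, 195) = #3556C3.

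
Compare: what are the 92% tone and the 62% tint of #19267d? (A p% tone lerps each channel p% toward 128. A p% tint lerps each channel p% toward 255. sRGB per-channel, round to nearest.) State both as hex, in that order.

#787980, #a8adce

#19267d is rgb(25, 38, 125).
92% tone:
  R: 25 + 0.92×(128−25) = 25 + 94.76 = 119.76 → 120
  G: 38 + 0.92×(128−38) = 38 + 82.8 = 120.8 → 121
  B: 125 + 2.76 = 127.76 → 128
  → #787980
62% tint:
  R: 25 + 0.62×(255−25) = 25 + 142.6 = 167.6 → 168
  G: 38 + 134.54 = 172.54 → 173
  B: 125 + 0.62×(255−125) = 125 + 80.6 = 205.6 → 206
  → #a8adce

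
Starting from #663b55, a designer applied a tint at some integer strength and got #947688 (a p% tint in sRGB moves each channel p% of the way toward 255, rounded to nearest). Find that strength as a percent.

30%

#663b55 is rgb(102, 59, 85); #947688 is rgb(148, 118, 136).
On the G channel (widest range): 118 ≈ 59 + (p/100)(255 − 59), so p ≈ 100×(118 − 59)/(255 − 59) = 5900/196 = 30.10.
p = 30 reproduces all three channels after rounding.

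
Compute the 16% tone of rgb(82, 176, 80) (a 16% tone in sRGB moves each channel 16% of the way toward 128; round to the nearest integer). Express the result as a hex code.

#59A858

Lerp each channel 16% toward 128:
  R: 82 + 7.36 = 89.36 → 89
  G: 176 + 0.16×(128−176) = 176 − 7.68 = 168.32 → 168
  B: 80 + 0.16×(128−80) = 80 + 7.68 = 87.68 → 88
rgb(89, 168, 88) = #59A858.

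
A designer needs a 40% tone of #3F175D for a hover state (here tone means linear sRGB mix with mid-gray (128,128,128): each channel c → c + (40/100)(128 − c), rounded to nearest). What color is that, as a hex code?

#59416B

#3F175D is rgb(63, 23, 93).
Lerp each channel 40% toward 128:
  R: 63 + 26 = 89 → 89
  G: 23 + 42 = 65 → 65
  B: 93 + 14 = 107 → 107
rgb(89, 65, 107) = #59416B.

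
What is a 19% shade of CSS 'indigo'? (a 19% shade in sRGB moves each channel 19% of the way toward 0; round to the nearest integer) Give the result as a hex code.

#3d0069

CSS indigo is rgb(75, 0, 130).
A 19% shade moves each channel 19% toward 0:
  R: 75 + 0.19×(0−75) = 75 − 14.25 = 60.75 → 61
  G: 0 + 0.19×(0−0) = 0 + 0 = 0 → 0
  B: 130 − 24.7 = 105.3 → 105
rgb(61, 0, 105) = #3d0069.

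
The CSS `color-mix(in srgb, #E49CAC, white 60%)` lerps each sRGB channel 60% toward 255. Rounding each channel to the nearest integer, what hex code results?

#F4D7DE

#E49CAC is rgb(228, 156, 172).
A 60% tint moves each channel 60% toward 255:
  R: 228 + 0.6×(255−228) = 228 + 16.2 = 244.2 → 244
  G: 156 + 0.6×(255−156) = 156 + 59.4 = 215.4 → 215
  B: 172 + 49.8 = 221.8 → 222
rgb(244, 215, 222) = #F4D7DE.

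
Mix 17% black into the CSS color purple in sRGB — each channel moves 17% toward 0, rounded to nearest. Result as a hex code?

CSS purple is rgb(128, 0, 128).
A 17% shade moves each channel 17% toward 0:
  R: 128 + 0.17×(0−128) = 128 − 21.76 = 106.24 → 106
  G: 0 + 0.17×(0−0) = 0 + 0 = 0 → 0
  B: 128 − 21.76 = 106.24 → 106
rgb(106, 0, 106) = #6A006A.

#6A006A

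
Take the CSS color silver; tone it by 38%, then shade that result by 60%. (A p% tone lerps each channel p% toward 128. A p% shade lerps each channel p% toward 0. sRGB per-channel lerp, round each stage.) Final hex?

#434343

CSS silver is rgb(192, 192, 192).
Lerp each channel 38% toward 128:
  R: 192 + 0.38×(128−192) = 192 − 24.32 = 167.68 → 168
  G: 192 + 0.38×(128−192) = 192 − 24.32 = 167.68 → 168
  B: 192 + 0.38×(128−192) = 192 − 24.32 = 167.68 → 168
After the tone: rgb(168, 168, 168) = #A8A8A8.
Per channel, c → c + 0.6(0 − c):
  R: 168 + 0.6×(0−168) = 168 − 100.8 = 67.2 → 67
  G: 168 + 0.6×(0−168) = 168 − 100.8 = 67.2 → 67
  B: 168 + 0.6×(0−168) = 168 − 100.8 = 67.2 → 67
rgb(67, 67, 67) = #434343.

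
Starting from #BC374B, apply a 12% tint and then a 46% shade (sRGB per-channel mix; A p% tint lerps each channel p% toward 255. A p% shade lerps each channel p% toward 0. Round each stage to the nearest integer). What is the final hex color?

#BC374B is rgb(188, 55, 75).
Lerp each channel 12% toward 255:
  R: 188 + 0.12×(255−188) = 188 + 8.04 = 196.04 → 196
  G: 55 + 24 = 79 → 79
  B: 75 + 21.6 = 96.6 → 97
After the tint: rgb(196, 79, 97) = #C44F61.
A 46% shade moves each channel 46% toward 0:
  R: 196 + 0.46×(0−196) = 196 − 90.16 = 105.84 → 106
  G: 79 − 36.34 = 42.66 → 43
  B: 97 − 44.62 = 52.38 → 52
rgb(106, 43, 52) = #6A2B34.

#6A2B34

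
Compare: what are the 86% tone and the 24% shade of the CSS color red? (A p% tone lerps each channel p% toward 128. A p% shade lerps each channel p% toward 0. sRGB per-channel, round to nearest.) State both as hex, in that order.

CSS red is rgb(255, 0, 0).
86% tone:
  R: 255 + 0.86×(128−255) = 255 − 109.22 = 145.78 → 146
  G: 0 + 0.86×(128−0) = 0 + 110.08 = 110.08 → 110
  B: 0 + 0.86×(128−0) = 0 + 110.08 = 110.08 → 110
  → #926E6E
24% shade:
  R: 255 − 61.2 = 193.8 → 194
  G: 0 + 0.24×(0−0) = 0 + 0 = 0 → 0
  B: 0 + 0.24×(0−0) = 0 + 0 = 0 → 0
  → #C20000

#926E6E, #C20000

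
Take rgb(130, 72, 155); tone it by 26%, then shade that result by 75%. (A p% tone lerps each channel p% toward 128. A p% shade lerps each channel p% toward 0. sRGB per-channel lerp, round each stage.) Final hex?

#201625

A 26% tone moves each channel 26% toward 128:
  R: 130 + 0.26×(128−130) = 130 − 0.52 = 129.48 → 129
  G: 72 + 0.26×(128−72) = 72 + 14.56 = 86.56 → 87
  B: 155 + 0.26×(128−155) = 155 − 7.02 = 147.98 → 148
After the tone: rgb(129, 87, 148) = #815794.
Per channel, c → c + 0.75(0 − c):
  R: 129 + 0.75×(0−129) = 129 − 96.75 = 32.25 → 32
  G: 87 + 0.75×(0−87) = 87 − 65.25 = 21.75 → 22
  B: 148 − 111 = 37 → 37
rgb(32, 22, 37) = #201625.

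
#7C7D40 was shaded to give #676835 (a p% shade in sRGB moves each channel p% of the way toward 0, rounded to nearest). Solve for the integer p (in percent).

#7C7D40 is rgb(124, 125, 64); #676835 is rgb(103, 104, 53).
On the G channel (widest range): 104 ≈ 125 + (p/100)(0 − 125), so p ≈ 100×(104 − 125)/(0 − 125) = -2100/-125 = 16.80.
p = 17 reproduces all three channels after rounding.

17%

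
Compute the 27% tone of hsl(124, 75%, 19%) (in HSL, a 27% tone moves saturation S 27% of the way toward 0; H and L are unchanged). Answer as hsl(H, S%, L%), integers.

S moves 27% from 75 toward 0: 75 − 20.25 = 54.75 → 55.
H and L are unchanged.

hsl(124, 55%, 19%)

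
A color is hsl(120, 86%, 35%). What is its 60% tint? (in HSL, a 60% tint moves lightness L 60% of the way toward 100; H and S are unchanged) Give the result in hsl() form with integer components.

L moves 60% from 35 toward 100: 35 + 39 = 74 → 74.
H and S are unchanged.

hsl(120, 86%, 74%)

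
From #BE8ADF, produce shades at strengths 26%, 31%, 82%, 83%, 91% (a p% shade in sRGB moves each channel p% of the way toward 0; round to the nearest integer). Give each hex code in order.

#8D66A5, #835F9A, #221928, #201726, #110C14

#BE8ADF is rgb(190, 138, 223).
26%: (190 − 49.4 = 140.6→141, 138 − 35.88 = 102.12→102, 223 − 57.98 = 165.02→165) → #8D66A5
31%: (190 − 58.9 = 131.1→131, 138 − 42.78 = 95.22→95, 223 − 69.13 = 153.87→154) → #835F9A
82%: (190 − 155.8 = 34.2→34, 138 − 113.16 = 24.84→25, 223 − 182.86 = 40.14→40) → #221928
83%: (190 − 157.7 = 32.3→32, 138 − 114.54 = 23.46→23, 223 − 185.09 = 37.91→38) → #201726
91%: (190 − 172.9 = 17.1→17, 138 − 125.58 = 12.42→12, 223 − 202.93 = 20.07→20) → #110C14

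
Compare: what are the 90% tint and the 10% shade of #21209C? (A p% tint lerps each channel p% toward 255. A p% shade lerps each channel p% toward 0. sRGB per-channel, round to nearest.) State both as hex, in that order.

#E9E9F5, #1E1D8C

#21209C is rgb(33, 32, 156).
90% tint:
  R: 33 + 0.9×(255−33) = 33 + 199.8 = 232.8 → 233
  G: 32 + 0.9×(255−32) = 32 + 200.7 = 232.7 → 233
  B: 156 + 0.9×(255−156) = 156 + 89.1 = 245.1 → 245
  → #E9E9F5
10% shade:
  R: 33 − 3.3 = 29.7 → 30
  G: 32 + 0.1×(0−32) = 32 − 3.2 = 28.8 → 29
  B: 156 + 0.1×(0−156) = 156 − 15.6 = 140.4 → 140
  → #1E1D8C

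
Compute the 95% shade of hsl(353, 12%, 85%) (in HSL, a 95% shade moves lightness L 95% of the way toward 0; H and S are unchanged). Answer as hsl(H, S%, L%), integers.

L moves 95% from 85 toward 0: 85 − 80.75 = 4.25 → 4.
H and S are unchanged.

hsl(353, 12%, 4%)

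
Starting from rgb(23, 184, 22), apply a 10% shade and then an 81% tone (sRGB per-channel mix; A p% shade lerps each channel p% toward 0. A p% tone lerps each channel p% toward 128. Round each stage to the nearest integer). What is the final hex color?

#6C876B

Per channel, c → c + 0.1(0 − c):
  R: 23 − 2.3 = 20.7 → 21
  G: 184 − 18.4 = 165.6 → 166
  B: 22 − 2.2 = 19.8 → 20
After the shade: rgb(21, 166, 20) = #15A614.
An 81% tone moves each channel 81% toward 128:
  R: 21 + 0.81×(128−21) = 21 + 86.67 = 107.67 → 108
  G: 166 − 30.78 = 135.22 → 135
  B: 20 + 0.81×(128−20) = 20 + 87.48 = 107.48 → 107
rgb(108, 135, 107) = #6C876B.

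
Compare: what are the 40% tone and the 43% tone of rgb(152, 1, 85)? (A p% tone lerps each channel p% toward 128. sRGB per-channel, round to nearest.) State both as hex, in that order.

40% tone:
  R: 152 + 0.4×(128−152) = 152 − 9.6 = 142.4 → 142
  G: 1 + 0.4×(128−1) = 1 + 50.8 = 51.8 → 52
  B: 85 + 17.2 = 102.2 → 102
  → #8E3466
43% tone:
  R: 152 − 10.32 = 141.68 → 142
  G: 1 + 0.43×(128−1) = 1 + 54.61 = 55.61 → 56
  B: 85 + 0.43×(128−85) = 85 + 18.49 = 103.49 → 103
  → #8E3867

#8E3466, #8E3867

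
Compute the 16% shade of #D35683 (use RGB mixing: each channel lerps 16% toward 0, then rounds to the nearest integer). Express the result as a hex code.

#B1486E

#D35683 is rgb(211, 86, 131).
A 16% shade moves each channel 16% toward 0:
  R: 211 + 0.16×(0−211) = 211 − 33.76 = 177.24 → 177
  G: 86 − 13.76 = 72.24 → 72
  B: 131 + 0.16×(0−131) = 131 − 20.96 = 110.04 → 110
rgb(177, 72, 110) = #B1486E.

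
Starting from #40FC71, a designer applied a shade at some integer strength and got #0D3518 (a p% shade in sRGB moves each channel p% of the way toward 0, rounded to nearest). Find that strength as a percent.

79%

#40FC71 is rgb(64, 252, 113); #0D3518 is rgb(13, 53, 24).
On the G channel (widest range): 53 ≈ 252 + (p/100)(0 − 252), so p ≈ 100×(53 − 252)/(0 − 252) = -19900/-252 = 78.97.
p = 79 reproduces all three channels after rounding.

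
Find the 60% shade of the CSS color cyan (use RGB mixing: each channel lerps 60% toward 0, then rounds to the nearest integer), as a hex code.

CSS cyan is rgb(0, 255, 255).
Lerp each channel 60% toward 0:
  R: 0 + 0 = 0 → 0
  G: 255 + 0.6×(0−255) = 255 − 153 = 102 → 102
  B: 255 + 0.6×(0−255) = 255 − 153 = 102 → 102
rgb(0, 102, 102) = #006666.

#006666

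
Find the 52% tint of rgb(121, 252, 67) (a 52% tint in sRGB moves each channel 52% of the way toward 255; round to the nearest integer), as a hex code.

#BFFEA5

Per channel, c → c + 0.52(255 − c):
  R: 121 + 69.68 = 190.68 → 191
  G: 252 + 0.52×(255−252) = 252 + 1.56 = 253.56 → 254
  B: 67 + 97.76 = 164.76 → 165
rgb(191, 254, 165) = #BFFEA5.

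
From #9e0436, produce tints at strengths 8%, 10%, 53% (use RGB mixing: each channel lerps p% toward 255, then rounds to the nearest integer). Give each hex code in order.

#9e0436 is rgb(158, 4, 54).
8%: (158 + 7.76 = 165.76→166, 4 + 20.08 = 24.08→24, 54 + 16.08 = 70.08→70) → #a61846
10%: (158 + 9.7 = 167.7→168, 4 + 25.1 = 29.1→29, 54 + 20.1 = 74.1→74) → #a81d4a
53%: (158 + 51.41 = 209.41→209, 4 + 133.03 = 137.03→137, 54 + 106.53 = 160.53→161) → #d189a1

#a61846, #a81d4a, #d189a1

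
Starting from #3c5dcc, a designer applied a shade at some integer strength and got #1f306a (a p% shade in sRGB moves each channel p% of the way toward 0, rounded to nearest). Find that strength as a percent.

48%

#3c5dcc is rgb(60, 93, 204); #1f306a is rgb(31, 48, 106).
On the B channel (widest range): 106 ≈ 204 + (p/100)(0 − 204), so p ≈ 100×(106 − 204)/(0 − 204) = -9800/-204 = 48.04.
p = 48 reproduces all three channels after rounding.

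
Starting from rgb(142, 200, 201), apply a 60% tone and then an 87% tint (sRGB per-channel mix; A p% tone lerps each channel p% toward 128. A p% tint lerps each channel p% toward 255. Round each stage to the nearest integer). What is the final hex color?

Lerp each channel 60% toward 128:
  R: 142 + 0.6×(128−142) = 142 − 8.4 = 133.6 → 134
  G: 200 + 0.6×(128−200) = 200 − 43.2 = 156.8 → 157
  B: 201 − 43.8 = 157.2 → 157
After the tone: rgb(134, 157, 157) = #869D9D.
Per channel, c → c + 0.87(255 − c):
  R: 134 + 105.27 = 239.27 → 239
  G: 157 + 85.26 = 242.26 → 242
  B: 157 + 0.87×(255−157) = 157 + 85.26 = 242.26 → 242
rgb(239, 242, 242) = #EFF2F2.

#EFF2F2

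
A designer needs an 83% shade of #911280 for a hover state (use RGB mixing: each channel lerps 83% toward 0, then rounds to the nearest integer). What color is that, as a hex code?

#190316

#911280 is rgb(145, 18, 128).
Per channel, c → c + 0.83(0 − c):
  R: 145 − 120.35 = 24.65 → 25
  G: 18 − 14.94 = 3.06 → 3
  B: 128 − 106.24 = 21.76 → 22
rgb(25, 3, 22) = #190316.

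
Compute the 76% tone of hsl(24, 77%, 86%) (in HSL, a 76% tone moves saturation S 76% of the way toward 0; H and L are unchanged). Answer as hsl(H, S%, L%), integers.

hsl(24, 18%, 86%)

S moves 76% from 77 toward 0: 77 − 58.52 = 18.48 → 18.
H and L are unchanged.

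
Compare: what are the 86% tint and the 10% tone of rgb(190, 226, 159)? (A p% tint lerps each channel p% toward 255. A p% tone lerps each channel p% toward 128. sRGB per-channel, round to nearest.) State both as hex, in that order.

86% tint:
  R: 190 + 0.86×(255−190) = 190 + 55.9 = 245.9 → 246
  G: 226 + 0.86×(255−226) = 226 + 24.94 = 250.94 → 251
  B: 159 + 0.86×(255−159) = 159 + 82.56 = 241.56 → 242
  → #f6fbf2
10% tone:
  R: 190 + 0.1×(128−190) = 190 − 6.2 = 183.8 → 184
  G: 226 + 0.1×(128−226) = 226 − 9.8 = 216.2 → 216
  B: 159 + 0.1×(128−159) = 159 − 3.1 = 155.9 → 156
  → #b8d89c

#f6fbf2, #b8d89c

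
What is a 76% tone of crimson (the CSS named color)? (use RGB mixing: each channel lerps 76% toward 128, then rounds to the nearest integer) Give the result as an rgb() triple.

CSS crimson is rgb(220, 20, 60).
Per channel, c → c + 0.76(128 − c):
  R: 220 + 0.76×(128−220) = 220 − 69.92 = 150.08 → 150
  G: 20 + 82.08 = 102.08 → 102
  B: 60 + 51.68 = 111.68 → 112

rgb(150, 102, 112)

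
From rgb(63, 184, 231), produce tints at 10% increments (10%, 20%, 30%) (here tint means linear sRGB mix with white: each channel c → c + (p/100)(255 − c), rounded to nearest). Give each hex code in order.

10%: (63 + 19.2 = 82.2→82, 184 + 7.1 = 191.1→191, 231 + 2.4 = 233.4→233) → #52BFE9
20%: (63 + 38.4 = 101.4→101, 184 + 14.2 = 198.2→198, 231 + 4.8 = 235.8→236) → #65C6EC
30%: (63 + 57.6 = 120.6→121, 184 + 21.3 = 205.3→205, 231 + 7.2 = 238.2→238) → #79CDEE

#52BFE9, #65C6EC, #79CDEE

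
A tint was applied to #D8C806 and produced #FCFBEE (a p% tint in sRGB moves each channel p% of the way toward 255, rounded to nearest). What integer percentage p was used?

93%

#D8C806 is rgb(216, 200, 6); #FCFBEE is rgb(252, 251, 238).
On the B channel (widest range): 238 ≈ 6 + (p/100)(255 − 6), so p ≈ 100×(238 − 6)/(255 − 6) = 23200/249 = 93.17.
p = 93 reproduces all three channels after rounding.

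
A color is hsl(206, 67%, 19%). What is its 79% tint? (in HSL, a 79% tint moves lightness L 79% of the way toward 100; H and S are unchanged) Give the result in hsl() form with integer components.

L moves 79% from 19 toward 100: 19 + 63.99 = 82.99 → 83.
H and S are unchanged.

hsl(206, 67%, 83%)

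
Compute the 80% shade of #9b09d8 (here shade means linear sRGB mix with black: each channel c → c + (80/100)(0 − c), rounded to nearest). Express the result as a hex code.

#1f022b

#9b09d8 is rgb(155, 9, 216).
Per channel, c → c + 0.8(0 − c):
  R: 155 − 124 = 31 → 31
  G: 9 − 7.2 = 1.8 → 2
  B: 216 + 0.8×(0−216) = 216 − 172.8 = 43.2 → 43
rgb(31, 2, 43) = #1f022b.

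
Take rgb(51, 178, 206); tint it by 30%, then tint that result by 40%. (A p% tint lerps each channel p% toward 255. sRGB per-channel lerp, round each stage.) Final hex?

Per channel, c → c + 0.3(255 − c):
  R: 51 + 0.3×(255−51) = 51 + 61.2 = 112.2 → 112
  G: 178 + 23.1 = 201.1 → 201
  B: 206 + 14.7 = 220.7 → 221
After the tint: rgb(112, 201, 221) = #70C9DD.
Per channel, c → c + 0.4(255 − c):
  R: 112 + 57.2 = 169.2 → 169
  G: 201 + 21.6 = 222.6 → 223
  B: 221 + 0.4×(255−221) = 221 + 13.6 = 234.6 → 235
rgb(169, 223, 235) = #A9DFEB.

#A9DFEB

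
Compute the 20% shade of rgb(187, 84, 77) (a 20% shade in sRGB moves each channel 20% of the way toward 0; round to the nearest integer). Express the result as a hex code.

#96433E

A 20% shade moves each channel 20% toward 0:
  R: 187 − 37.4 = 149.6 → 150
  G: 84 + 0.2×(0−84) = 84 − 16.8 = 67.2 → 67
  B: 77 − 15.4 = 61.6 → 62
rgb(150, 67, 62) = #96433E.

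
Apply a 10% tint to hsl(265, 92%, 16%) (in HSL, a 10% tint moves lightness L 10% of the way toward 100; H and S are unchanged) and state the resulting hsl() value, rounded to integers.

L moves 10% from 16 toward 100: 16 + 8.4 = 24.4 → 24.
H and S are unchanged.

hsl(265, 92%, 24%)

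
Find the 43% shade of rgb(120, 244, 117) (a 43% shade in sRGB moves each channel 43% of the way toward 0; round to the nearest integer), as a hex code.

#448B43

Per channel, c → c + 0.43(0 − c):
  R: 120 + 0.43×(0−120) = 120 − 51.6 = 68.4 → 68
  G: 244 + 0.43×(0−244) = 244 − 104.92 = 139.08 → 139
  B: 117 + 0.43×(0−117) = 117 − 50.31 = 66.69 → 67
rgb(68, 139, 67) = #448B43.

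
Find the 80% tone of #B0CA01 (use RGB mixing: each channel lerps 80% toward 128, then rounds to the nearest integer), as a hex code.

#8A8F67

#B0CA01 is rgb(176, 202, 1).
Lerp each channel 80% toward 128:
  R: 176 − 38.4 = 137.6 → 138
  G: 202 − 59.2 = 142.8 → 143
  B: 1 + 0.8×(128−1) = 1 + 101.6 = 102.6 → 103
rgb(138, 143, 103) = #8A8F67.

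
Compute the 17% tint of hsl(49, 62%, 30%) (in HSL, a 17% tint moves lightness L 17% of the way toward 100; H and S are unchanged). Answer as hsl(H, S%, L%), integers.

L moves 17% from 30 toward 100: 30 + 11.9 = 41.9 → 42.
H and S are unchanged.

hsl(49, 62%, 42%)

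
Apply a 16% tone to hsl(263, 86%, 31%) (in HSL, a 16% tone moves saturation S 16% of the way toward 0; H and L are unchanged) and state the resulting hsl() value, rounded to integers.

hsl(263, 72%, 31%)

S moves 16% from 86 toward 0: 86 − 13.76 = 72.24 → 72.
H and L are unchanged.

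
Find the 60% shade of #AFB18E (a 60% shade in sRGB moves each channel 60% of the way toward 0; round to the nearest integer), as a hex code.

#AFB18E is rgb(175, 177, 142).
Lerp each channel 60% toward 0:
  R: 175 + 0.6×(0−175) = 175 − 105 = 70 → 70
  G: 177 + 0.6×(0−177) = 177 − 106.2 = 70.8 → 71
  B: 142 − 85.2 = 56.8 → 57
rgb(70, 71, 57) = #464739.

#464739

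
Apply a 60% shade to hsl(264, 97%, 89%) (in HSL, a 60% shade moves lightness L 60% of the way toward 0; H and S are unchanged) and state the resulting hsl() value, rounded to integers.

hsl(264, 97%, 36%)

L moves 60% from 89 toward 0: 89 − 53.4 = 35.6 → 36.
H and S are unchanged.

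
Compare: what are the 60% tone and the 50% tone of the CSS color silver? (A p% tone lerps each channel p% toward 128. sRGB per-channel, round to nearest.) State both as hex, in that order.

#9A9A9A, #A0A0A0

CSS silver is rgb(192, 192, 192).
60% tone:
  R: 192 + 0.6×(128−192) = 192 − 38.4 = 153.6 → 154
  G: 192 − 38.4 = 153.6 → 154
  B: 192 − 38.4 = 153.6 → 154
  → #9A9A9A
50% tone:
  R: 192 + 0.5×(128−192) = 192 − 32 = 160 → 160
  G: 192 + 0.5×(128−192) = 192 − 32 = 160 → 160
  B: 192 − 32 = 160 → 160
  → #A0A0A0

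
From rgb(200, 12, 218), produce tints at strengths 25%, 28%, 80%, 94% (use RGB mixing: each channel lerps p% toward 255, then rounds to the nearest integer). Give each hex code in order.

25%: (200 + 13.75 = 213.75→214, 12 + 60.75 = 72.75→73, 218 + 9.25 = 227.25→227) → #D649E3
28%: (200 + 15.4 = 215.4→215, 12 + 68.04 = 80.04→80, 218 + 10.36 = 228.36→228) → #D750E4
80%: (200 + 44 = 244→244, 12 + 194.4 = 206.4→206, 218 + 29.6 = 247.6→248) → #F4CEF8
94%: (200 + 51.7 = 251.7→252, 12 + 228.42 = 240.42→240, 218 + 34.78 = 252.78→253) → #FCF0FD

#D649E3, #D750E4, #F4CEF8, #FCF0FD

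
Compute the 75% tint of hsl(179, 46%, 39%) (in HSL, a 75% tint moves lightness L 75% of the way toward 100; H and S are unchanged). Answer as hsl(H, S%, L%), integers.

hsl(179, 46%, 85%)

L moves 75% from 39 toward 100: 39 + 45.75 = 84.75 → 85.
H and S are unchanged.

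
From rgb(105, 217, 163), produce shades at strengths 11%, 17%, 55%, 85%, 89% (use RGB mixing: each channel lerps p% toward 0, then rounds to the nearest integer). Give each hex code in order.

11%: (105 − 11.55 = 93.45→93, 217 − 23.87 = 193.13→193, 163 − 17.93 = 145.07→145) → #5DC191
17%: (105 − 17.85 = 87.15→87, 217 − 36.89 = 180.11→180, 163 − 27.71 = 135.29→135) → #57B487
55%: (105 − 57.75 = 47.25→47, 217 − 119.35 = 97.65→98, 163 − 89.65 = 73.35→73) → #2F6249
85%: (105 − 89.25 = 15.75→16, 217 − 184.45 = 32.55→33, 163 − 138.55 = 24.45→24) → #102118
89%: (105 − 93.45 = 11.55→12, 217 − 193.13 = 23.87→24, 163 − 145.07 = 17.93→18) → #0C1812

#5DC191, #57B487, #2F6249, #102118, #0C1812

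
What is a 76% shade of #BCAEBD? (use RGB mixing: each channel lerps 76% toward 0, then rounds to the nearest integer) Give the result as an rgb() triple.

rgb(45, 42, 45)

#BCAEBD is rgb(188, 174, 189).
A 76% shade moves each channel 76% toward 0:
  R: 188 + 0.76×(0−188) = 188 − 142.88 = 45.12 → 45
  G: 174 + 0.76×(0−174) = 174 − 132.24 = 41.76 → 42
  B: 189 + 0.76×(0−189) = 189 − 143.64 = 45.36 → 45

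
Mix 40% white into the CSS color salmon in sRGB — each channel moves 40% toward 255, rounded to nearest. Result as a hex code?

#FCB3AA

CSS salmon is rgb(250, 128, 114).
Per channel, c → c + 0.4(255 − c):
  R: 250 + 0.4×(255−250) = 250 + 2 = 252 → 252
  G: 128 + 0.4×(255−128) = 128 + 50.8 = 178.8 → 179
  B: 114 + 0.4×(255−114) = 114 + 56.4 = 170.4 → 170
rgb(252, 179, 170) = #FCB3AA.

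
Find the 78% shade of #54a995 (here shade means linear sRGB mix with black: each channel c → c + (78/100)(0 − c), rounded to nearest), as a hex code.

#122521

#54a995 is rgb(84, 169, 149).
Lerp each channel 78% toward 0:
  R: 84 − 65.52 = 18.48 → 18
  G: 169 − 131.82 = 37.18 → 37
  B: 149 − 116.22 = 32.78 → 33
rgb(18, 37, 33) = #122521.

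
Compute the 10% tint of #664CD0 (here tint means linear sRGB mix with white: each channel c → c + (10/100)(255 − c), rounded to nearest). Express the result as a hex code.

#755ED5

#664CD0 is rgb(102, 76, 208).
Per channel, c → c + 0.1(255 − c):
  R: 102 + 15.3 = 117.3 → 117
  G: 76 + 17.9 = 93.9 → 94
  B: 208 + 0.1×(255−208) = 208 + 4.7 = 212.7 → 213
rgb(117, 94, 213) = #755ED5.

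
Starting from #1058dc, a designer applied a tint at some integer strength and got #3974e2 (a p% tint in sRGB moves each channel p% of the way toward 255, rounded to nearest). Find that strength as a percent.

#1058dc is rgb(16, 88, 220); #3974e2 is rgb(57, 116, 226).
On the R channel (widest range): 57 ≈ 16 + (p/100)(255 − 16), so p ≈ 100×(57 − 16)/(255 − 16) = 4100/239 = 17.15.
p = 17 reproduces all three channels after rounding.

17%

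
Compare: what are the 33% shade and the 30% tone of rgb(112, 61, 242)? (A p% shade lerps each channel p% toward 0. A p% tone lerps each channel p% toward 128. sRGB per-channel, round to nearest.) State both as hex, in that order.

33% shade:
  R: 112 + 0.33×(0−112) = 112 − 36.96 = 75.04 → 75
  G: 61 + 0.33×(0−61) = 61 − 20.13 = 40.87 → 41
  B: 242 + 0.33×(0−242) = 242 − 79.86 = 162.14 → 162
  → #4B29A2
30% tone:
  R: 112 + 4.8 = 116.8 → 117
  G: 61 + 20.1 = 81.1 → 81
  B: 242 − 34.2 = 207.8 → 208
  → #7551D0

#4B29A2, #7551D0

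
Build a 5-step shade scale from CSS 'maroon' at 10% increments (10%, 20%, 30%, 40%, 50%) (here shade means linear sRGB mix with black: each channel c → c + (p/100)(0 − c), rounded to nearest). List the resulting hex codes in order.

#730000, #660000, #5a0000, #4d0000, #400000

CSS maroon is rgb(128, 0, 0).
10%: (128 − 12.8 = 115.2→115, 0→0, 0→0) → #730000
20%: (128 − 25.6 = 102.4→102, 0→0, 0→0) → #660000
30%: (128 − 38.4 = 89.6→90, 0→0, 0→0) → #5a0000
40%: (128 − 51.2 = 76.8→77, 0→0, 0→0) → #4d0000
50%: (128 − 64 = 64→64, 0→0, 0→0) → #400000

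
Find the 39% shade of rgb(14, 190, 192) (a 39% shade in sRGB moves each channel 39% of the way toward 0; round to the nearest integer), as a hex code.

#097475

Per channel, c → c + 0.39(0 − c):
  R: 14 − 5.46 = 8.54 → 9
  G: 190 + 0.39×(0−190) = 190 − 74.1 = 115.9 → 116
  B: 192 − 74.88 = 117.12 → 117
rgb(9, 116, 117) = #097475.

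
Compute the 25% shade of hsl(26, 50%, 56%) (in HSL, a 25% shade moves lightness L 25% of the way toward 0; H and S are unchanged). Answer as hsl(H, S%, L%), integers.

L moves 25% from 56 toward 0: 56 − 14 = 42 → 42.
H and S are unchanged.

hsl(26, 50%, 42%)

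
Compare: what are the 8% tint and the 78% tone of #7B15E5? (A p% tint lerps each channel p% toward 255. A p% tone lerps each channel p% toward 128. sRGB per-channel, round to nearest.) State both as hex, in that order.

#8628E7, #7F6896

#7B15E5 is rgb(123, 21, 229).
8% tint:
  R: 123 + 0.08×(255−123) = 123 + 10.56 = 133.56 → 134
  G: 21 + 18.72 = 39.72 → 40
  B: 229 + 0.08×(255−229) = 229 + 2.08 = 231.08 → 231
  → #8628E7
78% tone:
  R: 123 + 0.78×(128−123) = 123 + 3.9 = 126.9 → 127
  G: 21 + 0.78×(128−21) = 21 + 83.46 = 104.46 → 104
  B: 229 − 78.78 = 150.22 → 150
  → #7F6896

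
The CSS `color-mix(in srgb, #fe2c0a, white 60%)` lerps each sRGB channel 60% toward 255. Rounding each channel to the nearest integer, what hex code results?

#fe2c0a is rgb(254, 44, 10).
A 60% tint moves each channel 60% toward 255:
  R: 254 + 0.6×(255−254) = 254 + 0.6 = 254.6 → 255
  G: 44 + 126.6 = 170.6 → 171
  B: 10 + 0.6×(255−10) = 10 + 147 = 157 → 157
rgb(255, 171, 157) = #ffab9d.

#ffab9d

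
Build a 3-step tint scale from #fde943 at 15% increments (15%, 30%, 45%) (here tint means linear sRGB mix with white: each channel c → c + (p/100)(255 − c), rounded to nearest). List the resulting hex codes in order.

#fde943 is rgb(253, 233, 67).
15%: (253→253, 233 + 3.3 = 236.3→236, 67 + 28.2 = 95.2→95) → #fdec5f
30%: (253 + 0.6 = 253.6→254, 233 + 6.6 = 239.6→240, 67 + 56.4 = 123.4→123) → #fef07b
45%: (253 + 0.9 = 253.9→254, 233 + 9.9 = 242.9→243, 67 + 84.6 = 151.6→152) → #fef398

#fdec5f, #fef07b, #fef398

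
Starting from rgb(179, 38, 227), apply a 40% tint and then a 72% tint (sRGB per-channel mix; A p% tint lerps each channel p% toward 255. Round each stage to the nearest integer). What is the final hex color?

#f2dbfa

Lerp each channel 40% toward 255:
  R: 179 + 30.4 = 209.4 → 209
  G: 38 + 0.4×(255−38) = 38 + 86.8 = 124.8 → 125
  B: 227 + 11.2 = 238.2 → 238
After the tint: rgb(209, 125, 238) = #d17dee.
Lerp each channel 72% toward 255:
  R: 209 + 33.12 = 242.12 → 242
  G: 125 + 93.6 = 218.6 → 219
  B: 238 + 0.72×(255−238) = 238 + 12.24 = 250.24 → 250
rgb(242, 219, 250) = #f2dbfa.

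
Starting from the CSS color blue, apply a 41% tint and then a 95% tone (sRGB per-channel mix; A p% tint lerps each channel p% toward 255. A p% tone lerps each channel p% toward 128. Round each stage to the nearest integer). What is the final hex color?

#7F7F86

CSS blue is rgb(0, 0, 255).
A 41% tint moves each channel 41% toward 255:
  R: 0 + 0.41×(255−0) = 0 + 104.55 = 104.55 → 105
  G: 0 + 0.41×(255−0) = 0 + 104.55 = 104.55 → 105
  B: 255 + 0.41×(255−255) = 255 + 0 = 255 → 255
After the tint: rgb(105, 105, 255) = #6969FF.
A 95% tone moves each channel 95% toward 128:
  R: 105 + 0.95×(128−105) = 105 + 21.85 = 126.85 → 127
  G: 105 + 0.95×(128−105) = 105 + 21.85 = 126.85 → 127
  B: 255 − 120.65 = 134.35 → 134
rgb(127, 127, 134) = #7F7F86.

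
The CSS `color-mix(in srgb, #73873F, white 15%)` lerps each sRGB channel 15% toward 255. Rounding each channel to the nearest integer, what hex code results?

#73873F is rgb(115, 135, 63).
Per channel, c → c + 0.15(255 − c):
  R: 115 + 0.15×(255−115) = 115 + 21 = 136 → 136
  G: 135 + 0.15×(255−135) = 135 + 18 = 153 → 153
  B: 63 + 0.15×(255−63) = 63 + 28.8 = 91.8 → 92
rgb(136, 153, 92) = #88995C.

#88995C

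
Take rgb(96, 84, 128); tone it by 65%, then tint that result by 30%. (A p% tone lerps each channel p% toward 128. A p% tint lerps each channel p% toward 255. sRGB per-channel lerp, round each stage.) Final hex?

#9E9CA6

Per channel, c → c + 0.65(128 − c):
  R: 96 + 0.65×(128−96) = 96 + 20.8 = 116.8 → 117
  G: 84 + 0.65×(128−84) = 84 + 28.6 = 112.6 → 113
  B: 128 + 0 = 128 → 128
After the tone: rgb(117, 113, 128) = #757180.
A 30% tint moves each channel 30% toward 255:
  R: 117 + 41.4 = 158.4 → 158
  G: 113 + 42.6 = 155.6 → 156
  B: 128 + 38.1 = 166.1 → 166
rgb(158, 156, 166) = #9E9CA6.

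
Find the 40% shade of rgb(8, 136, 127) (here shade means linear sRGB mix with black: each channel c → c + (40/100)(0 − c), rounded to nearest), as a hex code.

#05524C

Per channel, c → c + 0.4(0 − c):
  R: 8 + 0.4×(0−8) = 8 − 3.2 = 4.8 → 5
  G: 136 + 0.4×(0−136) = 136 − 54.4 = 81.6 → 82
  B: 127 + 0.4×(0−127) = 127 − 50.8 = 76.2 → 76
rgb(5, 82, 76) = #05524C.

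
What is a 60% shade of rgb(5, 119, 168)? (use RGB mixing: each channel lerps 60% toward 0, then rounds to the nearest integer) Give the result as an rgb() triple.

Lerp each channel 60% toward 0:
  R: 5 + 0.6×(0−5) = 5 − 3 = 2 → 2
  G: 119 − 71.4 = 47.6 → 48
  B: 168 − 100.8 = 67.2 → 67

rgb(2, 48, 67)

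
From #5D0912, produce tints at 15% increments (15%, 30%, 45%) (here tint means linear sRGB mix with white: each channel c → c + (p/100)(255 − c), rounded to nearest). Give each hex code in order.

#5D0912 is rgb(93, 9, 18).
15%: (93 + 24.3 = 117.3→117, 9 + 36.9 = 45.9→46, 18 + 35.55 = 53.55→54) → #752E36
30%: (93 + 48.6 = 141.6→142, 9 + 73.8 = 82.8→83, 18 + 71.1 = 89.1→89) → #8E5359
45%: (93 + 72.9 = 165.9→166, 9 + 110.7 = 119.7→120, 18 + 106.65 = 124.65→125) → #A6787D

#752E36, #8E5359, #A6787D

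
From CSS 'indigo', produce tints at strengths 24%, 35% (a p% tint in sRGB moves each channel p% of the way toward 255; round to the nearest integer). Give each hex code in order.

#763DA0, #8A59AE

CSS indigo is rgb(75, 0, 130).
24%: (75 + 43.2 = 118.2→118, 0 + 61.2 = 61.2→61, 130 + 30 = 160→160) → #763DA0
35%: (75 + 63 = 138→138, 0 + 89.25 = 89.25→89, 130 + 43.75 = 173.75→174) → #8A59AE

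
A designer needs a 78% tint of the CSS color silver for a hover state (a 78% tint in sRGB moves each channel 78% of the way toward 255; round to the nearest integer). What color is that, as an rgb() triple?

rgb(241, 241, 241)

CSS silver is rgb(192, 192, 192).
Per channel, c → c + 0.78(255 − c):
  R: 192 + 49.14 = 241.14 → 241
  G: 192 + 49.14 = 241.14 → 241
  B: 192 + 0.78×(255−192) = 192 + 49.14 = 241.14 → 241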